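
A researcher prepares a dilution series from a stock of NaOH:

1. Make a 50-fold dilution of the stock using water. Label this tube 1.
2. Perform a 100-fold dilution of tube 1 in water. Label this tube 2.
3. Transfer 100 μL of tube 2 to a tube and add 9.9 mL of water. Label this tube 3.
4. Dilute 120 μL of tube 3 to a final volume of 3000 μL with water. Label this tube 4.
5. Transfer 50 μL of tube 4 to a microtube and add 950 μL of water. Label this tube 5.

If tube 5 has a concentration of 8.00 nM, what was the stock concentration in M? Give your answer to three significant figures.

2.00 M

Step 1: 50-fold → factor 50
Step 2: 100-fold → factor 100
Step 3: 100 μL + 9.9 mL = 10000 μL total → factor 10000/100 = 100
Step 4: 120 μL brought to 3000 μL → factor 3000/120 = 25
Step 5: 50 μL + 950 μL = 1000 μL total → factor 1000/50 = 20
Overall dilution factor = 50 × 100 × 100 × 25 × 20 = 2.5 × 10^8
Stock = 8.00 nM × 2.5 × 10^8 = 2.000 × 10^9 nM = 2.00 M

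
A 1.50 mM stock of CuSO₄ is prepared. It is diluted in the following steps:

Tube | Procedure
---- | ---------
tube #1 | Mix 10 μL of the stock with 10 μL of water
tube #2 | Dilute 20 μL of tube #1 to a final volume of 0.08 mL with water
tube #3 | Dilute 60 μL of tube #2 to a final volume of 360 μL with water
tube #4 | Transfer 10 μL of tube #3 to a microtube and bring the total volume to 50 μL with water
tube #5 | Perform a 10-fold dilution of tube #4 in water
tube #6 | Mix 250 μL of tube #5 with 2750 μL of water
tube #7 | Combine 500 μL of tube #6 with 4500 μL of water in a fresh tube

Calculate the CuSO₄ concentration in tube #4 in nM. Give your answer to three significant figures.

Step 1: 10 μL + 10 μL = 20 μL total → factor 20/10 = 2
Step 2: 20 μL brought to 0.08 mL → factor 80/20 = 4
Step 3: 60 μL brought to 360 μL → factor 360/60 = 6
Step 4: 10 μL brought to 50 μL → factor 50/10 = 5
Dilution factor through tube #4 = 2 × 4 × 6 × 5 = 240
[tube #4] = 1.50 mM / 240 = 0.006250 mM = 6.25 × 10^3 nM

6.25 × 10^3 nM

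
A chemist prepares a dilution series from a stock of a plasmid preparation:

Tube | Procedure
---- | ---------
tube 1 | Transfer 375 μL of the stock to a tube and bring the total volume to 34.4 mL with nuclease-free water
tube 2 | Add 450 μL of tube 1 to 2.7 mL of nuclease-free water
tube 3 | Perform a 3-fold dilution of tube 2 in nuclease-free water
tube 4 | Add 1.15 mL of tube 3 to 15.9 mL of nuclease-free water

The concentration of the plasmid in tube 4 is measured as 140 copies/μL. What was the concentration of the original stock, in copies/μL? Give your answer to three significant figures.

Step 1: 375 μL brought to 34.4 mL → factor 34400/375 = 91.733
Step 2: 450 μL + 2.7 mL = 3150 μL total → factor 3150/450 = 7
Step 3: 3-fold → factor 3
Step 4: 1.15 mL + 15.9 mL = 17.05 mL total → factor 17.05/1.15 = 14.826
Overall dilution factor = 91.733 × 7 × 3 × 14.826 = 28561
Stock = 140 copies/μL × 28561 = 4.00 × 10^6 copies/μL

4.00 × 10^6 copies/μL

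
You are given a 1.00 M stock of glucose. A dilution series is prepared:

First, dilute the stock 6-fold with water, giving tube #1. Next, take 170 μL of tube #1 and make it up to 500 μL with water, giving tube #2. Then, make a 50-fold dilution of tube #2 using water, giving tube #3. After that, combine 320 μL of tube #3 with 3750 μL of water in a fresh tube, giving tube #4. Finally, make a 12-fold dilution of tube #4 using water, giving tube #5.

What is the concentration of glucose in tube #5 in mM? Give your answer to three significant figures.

0.00743 mM

Step 1: 6-fold → factor 6
Step 2: 170 μL brought to 500 μL → factor 500/170 = 2.9412
Step 3: 50-fold → factor 50
Step 4: 320 μL + 3750 μL = 4070 μL total → factor 4070/320 = 12.719
Step 5: 12-fold → factor 12
Overall dilution factor = 6 × 2.9412 × 50 × 12.719 × 12 = 1.3467 × 10^5
Final = 1.00 M / 1.3467 × 10^5 = 7.426 × 10^-6 M = 0.00743 mM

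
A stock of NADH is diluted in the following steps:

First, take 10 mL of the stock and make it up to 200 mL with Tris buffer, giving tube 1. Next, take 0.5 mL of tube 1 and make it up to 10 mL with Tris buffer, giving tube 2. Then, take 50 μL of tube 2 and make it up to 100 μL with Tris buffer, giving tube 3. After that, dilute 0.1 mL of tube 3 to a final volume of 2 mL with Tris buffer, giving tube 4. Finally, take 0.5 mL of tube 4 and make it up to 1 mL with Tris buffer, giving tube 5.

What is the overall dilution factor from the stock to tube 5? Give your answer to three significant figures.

Step 1: 10 mL brought to 200 mL → factor 200/10 = 20
Step 2: 0.5 mL brought to 10 mL → factor 10/0.5 = 20
Step 3: 50 μL brought to 100 μL → factor 100/50 = 2
Step 4: 0.1 mL brought to 2 mL → factor 2/0.1 = 20
Step 5: 0.5 mL brought to 1 mL → factor 1/0.5 = 2
Overall dilution factor = 20 × 20 × 2 × 20 × 2 = 32000

3.20 × 10^4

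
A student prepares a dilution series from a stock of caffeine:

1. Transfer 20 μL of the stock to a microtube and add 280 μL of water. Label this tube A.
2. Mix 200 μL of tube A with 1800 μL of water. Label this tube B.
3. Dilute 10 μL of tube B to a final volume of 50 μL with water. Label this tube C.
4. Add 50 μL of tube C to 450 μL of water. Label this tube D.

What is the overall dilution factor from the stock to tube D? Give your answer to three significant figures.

7.50 × 10^3

Step 1: 20 μL + 280 μL = 300 μL total → factor 300/20 = 15
Step 2: 200 μL + 1800 μL = 2000 μL total → factor 2000/200 = 10
Step 3: 10 μL brought to 50 μL → factor 50/10 = 5
Step 4: 50 μL + 450 μL = 500 μL total → factor 500/50 = 10
Overall dilution factor = 15 × 10 × 5 × 10 = 7500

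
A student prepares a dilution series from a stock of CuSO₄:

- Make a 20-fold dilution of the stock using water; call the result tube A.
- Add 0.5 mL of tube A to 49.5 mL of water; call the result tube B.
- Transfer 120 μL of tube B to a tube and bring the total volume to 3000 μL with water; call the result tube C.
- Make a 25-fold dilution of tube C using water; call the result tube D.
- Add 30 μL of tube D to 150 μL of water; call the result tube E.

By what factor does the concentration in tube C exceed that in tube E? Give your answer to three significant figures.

150

Step 1: 20-fold → factor 20
Step 2: 0.5 mL + 49.5 mL = 50 mL total → factor 50/0.5 = 100
Step 3: 120 μL brought to 3000 μL → factor 3000/120 = 25
Step 4: 25-fold → factor 25
Step 5: 30 μL + 150 μL = 180 μL total → factor 180/30 = 6
Dilution factor to tube C = 50000; to tube E = 7.5 × 10^6
[tube C]/[tube E] = (factor to tube E)/(factor to tube C) = 7.5 × 10^6/50000 = 150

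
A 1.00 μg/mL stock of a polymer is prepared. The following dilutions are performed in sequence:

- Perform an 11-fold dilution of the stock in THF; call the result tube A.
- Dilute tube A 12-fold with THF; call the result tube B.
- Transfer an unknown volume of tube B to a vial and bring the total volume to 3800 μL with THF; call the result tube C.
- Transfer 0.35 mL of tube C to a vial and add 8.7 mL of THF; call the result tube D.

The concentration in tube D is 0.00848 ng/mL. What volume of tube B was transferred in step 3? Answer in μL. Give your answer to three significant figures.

110 μL

Step 1: 11-fold → factor 11
Step 2: 12-fold → factor 12
Step 3: v brought to 3800 μL → factor = 3800 μL/v
Step 4: 0.35 mL + 8.7 mL = 9.05 mL total → factor 9.05/0.35 = 25.857
Product of known-step factors = 3413.1
Overall factor = 1.00 μg/mL / (0.00848 ng/mL) = 1.1792 × 10^5
Step-3 factor = 1.1792 × 10^5 / 3413.1 = 34.55
v = 3800 μL / 34.55 = 110 μL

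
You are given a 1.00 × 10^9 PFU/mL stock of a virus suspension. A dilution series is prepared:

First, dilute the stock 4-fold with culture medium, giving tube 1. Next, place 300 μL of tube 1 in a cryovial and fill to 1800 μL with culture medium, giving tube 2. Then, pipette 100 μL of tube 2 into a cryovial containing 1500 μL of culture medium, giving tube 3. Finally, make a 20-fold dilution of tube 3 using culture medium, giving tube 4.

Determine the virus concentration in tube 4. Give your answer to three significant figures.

Step 1: 4-fold → factor 4
Step 2: 300 μL brought to 1800 μL → factor 1800/300 = 6
Step 3: 100 μL + 1500 μL = 1600 μL total → factor 1600/100 = 16
Step 4: 20-fold → factor 20
Overall dilution factor = 4 × 6 × 16 × 20 = 7680
Final = 1.00 × 10^9 PFU/mL / 7680 = 1.30 × 10^5 PFU/mL

1.30 × 10^5 PFU/mL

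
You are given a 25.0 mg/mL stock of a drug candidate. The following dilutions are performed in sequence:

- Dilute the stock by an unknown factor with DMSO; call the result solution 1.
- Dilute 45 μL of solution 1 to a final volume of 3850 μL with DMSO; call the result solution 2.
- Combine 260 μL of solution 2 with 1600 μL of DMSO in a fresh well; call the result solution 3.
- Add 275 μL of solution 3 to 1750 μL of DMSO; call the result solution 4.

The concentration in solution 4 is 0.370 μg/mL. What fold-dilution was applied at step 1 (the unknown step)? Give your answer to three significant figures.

Step 1: unknown factor x
Step 2: 45 μL brought to 3850 μL → factor 3850/45 = 85.556
Step 3: 260 μL + 1600 μL = 1860 μL total → factor 1860/260 = 7.1538
Step 4: 275 μL + 1750 μL = 2025 μL total → factor 2025/275 = 7.3636
Product of known-step factors = 4506.9
Overall factor = 25.0 mg/mL / (0.370 μg/mL) = 67568
x = 67568 / 4506.9 = 15.0

15.0-fold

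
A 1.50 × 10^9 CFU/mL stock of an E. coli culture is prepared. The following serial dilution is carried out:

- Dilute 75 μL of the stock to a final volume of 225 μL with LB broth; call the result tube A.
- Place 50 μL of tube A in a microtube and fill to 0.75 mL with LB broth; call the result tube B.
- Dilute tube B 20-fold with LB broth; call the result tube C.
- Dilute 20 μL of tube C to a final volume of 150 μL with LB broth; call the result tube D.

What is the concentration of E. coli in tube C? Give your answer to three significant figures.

1.67 × 10^6 CFU/mL

Step 1: 75 μL brought to 225 μL → factor 225/75 = 3
Step 2: 50 μL brought to 0.75 mL → factor 750/50 = 15
Step 3: 20-fold → factor 20
Dilution factor through tube C = 3 × 15 × 20 = 900
[tube C] = 1.50 × 10^9 CFU/mL / 900 = 1.67 × 10^6 CFU/mL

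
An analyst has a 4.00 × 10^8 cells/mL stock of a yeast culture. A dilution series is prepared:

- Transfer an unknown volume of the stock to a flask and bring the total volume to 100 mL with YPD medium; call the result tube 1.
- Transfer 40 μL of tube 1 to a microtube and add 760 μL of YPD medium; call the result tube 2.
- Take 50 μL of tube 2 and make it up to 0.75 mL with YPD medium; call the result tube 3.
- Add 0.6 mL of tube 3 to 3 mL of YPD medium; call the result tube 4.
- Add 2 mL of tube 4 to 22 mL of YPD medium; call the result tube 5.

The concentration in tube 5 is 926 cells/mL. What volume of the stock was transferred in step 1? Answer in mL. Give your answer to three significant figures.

5.00 mL

Step 1: v brought to 100 mL → factor = 100 mL/v
Step 2: 40 μL + 760 μL = 800 μL total → factor 800/40 = 20
Step 3: 50 μL brought to 0.75 mL → factor 750/50 = 15
Step 4: 0.6 mL + 3 mL = 3.6 mL total → factor 3.6/0.6 = 6
Step 5: 2 mL + 22 mL = 24 mL total → factor 24/2 = 12
Product of known-step factors = 21600
Overall factor = 4.00 × 10^8 cells/mL / (926 cells/mL) = 4.3197 × 10^5
Step-1 factor = 4.3197 × 10^5 / 21600 = 19.998
v = 100 mL / 19.998 = 5.00 mL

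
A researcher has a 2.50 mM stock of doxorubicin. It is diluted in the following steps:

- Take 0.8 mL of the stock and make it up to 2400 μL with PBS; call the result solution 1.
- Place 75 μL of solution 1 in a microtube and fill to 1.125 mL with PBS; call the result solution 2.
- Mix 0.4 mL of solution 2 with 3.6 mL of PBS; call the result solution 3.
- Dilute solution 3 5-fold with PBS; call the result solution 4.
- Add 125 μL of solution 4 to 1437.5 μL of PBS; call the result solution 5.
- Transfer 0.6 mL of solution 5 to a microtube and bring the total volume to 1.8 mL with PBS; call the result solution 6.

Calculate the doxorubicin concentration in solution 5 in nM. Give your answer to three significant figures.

88.9 nM

Step 1: 0.8 mL brought to 2400 μL → factor 2.4/0.8 = 3
Step 2: 75 μL brought to 1.125 mL → factor 1125/75 = 15
Step 3: 0.4 mL + 3.6 mL = 4 mL total → factor 4/0.4 = 10
Step 4: 5-fold → factor 5
Step 5: 125 μL + 1437.5 μL = 1562.5 μL total → factor 1562.5/125 = 12.5
Dilution factor through solution 5 = 3 × 15 × 10 × 5 × 12.5 = 28125
[solution 5] = 2.50 mM / 28125 = 8.889 × 10^-5 mM = 88.9 nM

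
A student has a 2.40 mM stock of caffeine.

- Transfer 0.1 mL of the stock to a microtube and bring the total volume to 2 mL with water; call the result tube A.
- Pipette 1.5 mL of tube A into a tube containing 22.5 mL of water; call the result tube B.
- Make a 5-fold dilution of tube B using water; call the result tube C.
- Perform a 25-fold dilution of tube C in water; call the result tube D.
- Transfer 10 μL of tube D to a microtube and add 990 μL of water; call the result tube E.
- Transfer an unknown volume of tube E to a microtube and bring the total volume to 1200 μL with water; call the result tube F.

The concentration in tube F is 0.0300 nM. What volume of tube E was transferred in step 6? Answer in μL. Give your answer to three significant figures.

Step 1: 0.1 mL brought to 2 mL → factor 2/0.1 = 20
Step 2: 1.5 mL + 22.5 mL = 24 mL total → factor 24/1.5 = 16
Step 3: 5-fold → factor 5
Step 4: 25-fold → factor 25
Step 5: 10 μL + 990 μL = 1000 μL total → factor 1000/10 = 100
Step 6: v brought to 1200 μL → factor = 1200 μL/v
Product of known-step factors = 4 × 10^6
Overall factor = 2.40 mM / (0.0300 nM) = 8 × 10^7
Step-6 factor = 8 × 10^7 / 4 × 10^6 = 20
v = 1200 μL / 20 = 60.0 μL

60.0 μL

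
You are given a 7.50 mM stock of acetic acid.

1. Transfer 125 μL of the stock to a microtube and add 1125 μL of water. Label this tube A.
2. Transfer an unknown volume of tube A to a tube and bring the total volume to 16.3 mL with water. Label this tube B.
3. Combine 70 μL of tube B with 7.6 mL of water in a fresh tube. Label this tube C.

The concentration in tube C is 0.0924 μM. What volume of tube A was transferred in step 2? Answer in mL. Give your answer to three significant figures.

0.220 mL

Step 1: 125 μL + 1125 μL = 1250 μL total → factor 1250/125 = 10
Step 2: v brought to 16.3 mL → factor = 16.3 mL/v
Step 3: 70 μL + 7.6 mL = 7670 μL total → factor 7670/70 = 109.57
Product of known-step factors = 1095.7
Overall factor = 7.50 mM / (0.0924 μM) = 81169
Step-2 factor = 81169 / 1095.7 = 74.078
v = 16.3 mL / 74.078 = 0.220 mL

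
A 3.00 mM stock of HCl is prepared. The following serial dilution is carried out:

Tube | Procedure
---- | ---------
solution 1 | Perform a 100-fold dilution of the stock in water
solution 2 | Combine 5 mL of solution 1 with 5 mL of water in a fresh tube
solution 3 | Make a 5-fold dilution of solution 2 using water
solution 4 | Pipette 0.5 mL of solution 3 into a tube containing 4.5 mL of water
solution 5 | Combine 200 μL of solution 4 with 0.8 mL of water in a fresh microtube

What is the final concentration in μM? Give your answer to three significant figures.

Step 1: 100-fold → factor 100
Step 2: 5 mL + 5 mL = 10 mL total → factor 10/5 = 2
Step 3: 5-fold → factor 5
Step 4: 0.5 mL + 4.5 mL = 5 mL total → factor 5/0.5 = 10
Step 5: 200 μL + 0.8 mL = 1000 μL total → factor 1000/200 = 5
Overall dilution factor = 100 × 2 × 5 × 10 × 5 = 50000
Final = 3.00 mM / 50000 = 6.000 × 10^-5 mM = 0.0600 μM

0.0600 μM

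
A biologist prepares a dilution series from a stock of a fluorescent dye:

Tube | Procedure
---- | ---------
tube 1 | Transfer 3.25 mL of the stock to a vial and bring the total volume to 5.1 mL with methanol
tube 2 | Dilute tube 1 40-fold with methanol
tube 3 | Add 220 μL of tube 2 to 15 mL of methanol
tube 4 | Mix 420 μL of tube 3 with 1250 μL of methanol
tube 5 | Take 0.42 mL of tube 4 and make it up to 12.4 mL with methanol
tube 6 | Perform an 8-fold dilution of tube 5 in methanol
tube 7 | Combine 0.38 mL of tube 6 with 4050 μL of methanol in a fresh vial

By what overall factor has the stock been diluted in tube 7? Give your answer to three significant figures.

Step 1: 3.25 mL brought to 5.1 mL → factor 5.1/3.25 = 1.5692
Step 2: 40-fold → factor 40
Step 3: 220 μL + 15 mL = 15220 μL total → factor 15220/220 = 69.182
Step 4: 420 μL + 1250 μL = 1670 μL total → factor 1670/420 = 3.9762
Step 5: 0.42 mL brought to 12.4 mL → factor 12.4/0.42 = 29.524
Step 6: 8-fold → factor 8
Step 7: 0.38 mL + 4050 μL = 4.43 mL total → factor 4.43/0.38 = 11.658
Overall dilution factor = 1.5692 × 40 × 69.182 × 3.9762 × 29.524 × 8 × 11.658 = 4.7543 × 10^7

4.75 × 10^7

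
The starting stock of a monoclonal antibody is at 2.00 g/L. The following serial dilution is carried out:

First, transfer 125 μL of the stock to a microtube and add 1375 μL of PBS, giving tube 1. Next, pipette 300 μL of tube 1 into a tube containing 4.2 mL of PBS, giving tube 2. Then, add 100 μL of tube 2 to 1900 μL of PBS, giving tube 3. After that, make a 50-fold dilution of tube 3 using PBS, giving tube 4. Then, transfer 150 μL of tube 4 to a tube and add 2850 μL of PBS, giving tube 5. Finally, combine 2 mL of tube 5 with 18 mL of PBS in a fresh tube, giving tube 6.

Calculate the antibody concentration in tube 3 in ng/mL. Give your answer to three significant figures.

Step 1: 125 μL + 1375 μL = 1500 μL total → factor 1500/125 = 12
Step 2: 300 μL + 4.2 mL = 4500 μL total → factor 4500/300 = 15
Step 3: 100 μL + 1900 μL = 2000 μL total → factor 2000/100 = 20
Dilution factor through tube 3 = 12 × 15 × 20 = 3600
[tube 3] = 2.00 g/L / 3600 = 0.0005556 g/L = 556 ng/mL

556 ng/mL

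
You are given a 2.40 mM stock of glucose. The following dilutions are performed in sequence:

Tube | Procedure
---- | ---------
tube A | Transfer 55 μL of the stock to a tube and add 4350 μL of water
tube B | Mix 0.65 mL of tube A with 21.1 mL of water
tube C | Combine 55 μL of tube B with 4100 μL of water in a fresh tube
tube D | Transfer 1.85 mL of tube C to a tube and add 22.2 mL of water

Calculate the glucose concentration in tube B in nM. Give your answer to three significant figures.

Step 1: 55 μL + 4350 μL = 4405 μL total → factor 4405/55 = 80.091
Step 2: 0.65 mL + 21.1 mL = 21.75 mL total → factor 21.75/0.65 = 33.462
Dilution factor through tube B = 80.091 × 33.462 = 2680
[tube B] = 2.40 mM / 2680 = 0.0008955 mM = 896 nM

896 nM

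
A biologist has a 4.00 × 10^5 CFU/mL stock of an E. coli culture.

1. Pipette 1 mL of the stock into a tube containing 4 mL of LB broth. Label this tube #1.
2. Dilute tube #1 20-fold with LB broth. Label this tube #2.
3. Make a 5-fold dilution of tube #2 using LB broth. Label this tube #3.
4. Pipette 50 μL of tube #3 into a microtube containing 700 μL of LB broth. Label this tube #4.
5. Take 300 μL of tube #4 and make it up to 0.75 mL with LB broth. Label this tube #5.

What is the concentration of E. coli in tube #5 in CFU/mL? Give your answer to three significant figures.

Step 1: 1 mL + 4 mL = 5 mL total → factor 5/1 = 5
Step 2: 20-fold → factor 20
Step 3: 5-fold → factor 5
Step 4: 50 μL + 700 μL = 750 μL total → factor 750/50 = 15
Step 5: 300 μL brought to 0.75 mL → factor 750/300 = 2.5
Overall dilution factor = 5 × 20 × 5 × 15 × 2.5 = 18750
Final = 4.00 × 10^5 CFU/mL / 18750 = 21.3 CFU/mL

21.3 CFU/mL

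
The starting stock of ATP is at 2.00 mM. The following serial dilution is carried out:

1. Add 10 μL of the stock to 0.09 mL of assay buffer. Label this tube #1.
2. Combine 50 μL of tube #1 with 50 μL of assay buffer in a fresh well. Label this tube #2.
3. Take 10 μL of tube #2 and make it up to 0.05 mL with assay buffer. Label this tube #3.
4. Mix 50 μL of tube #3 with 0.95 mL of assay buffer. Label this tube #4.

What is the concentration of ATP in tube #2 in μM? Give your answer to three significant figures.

Step 1: 10 μL + 0.09 mL = 100 μL total → factor 100/10 = 10
Step 2: 50 μL + 50 μL = 100 μL total → factor 100/50 = 2
Dilution factor through tube #2 = 10 × 2 = 20
[tube #2] = 2.00 mM / 20 = 0.1000 mM = 100 μM

100 μM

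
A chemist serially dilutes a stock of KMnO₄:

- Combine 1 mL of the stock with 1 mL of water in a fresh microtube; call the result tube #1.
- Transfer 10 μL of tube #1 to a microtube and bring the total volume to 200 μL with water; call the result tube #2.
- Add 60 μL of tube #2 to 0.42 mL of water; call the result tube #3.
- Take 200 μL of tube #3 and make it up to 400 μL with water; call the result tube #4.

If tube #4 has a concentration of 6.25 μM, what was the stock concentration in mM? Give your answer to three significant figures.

4.00 mM

Step 1: 1 mL + 1 mL = 2 mL total → factor 2/1 = 2
Step 2: 10 μL brought to 200 μL → factor 200/10 = 20
Step 3: 60 μL + 0.42 mL = 480 μL total → factor 480/60 = 8
Step 4: 200 μL brought to 400 μL → factor 400/200 = 2
Overall dilution factor = 2 × 20 × 8 × 2 = 640
Stock = 6.25 μM × 640 = 4000 μM = 4.00 mM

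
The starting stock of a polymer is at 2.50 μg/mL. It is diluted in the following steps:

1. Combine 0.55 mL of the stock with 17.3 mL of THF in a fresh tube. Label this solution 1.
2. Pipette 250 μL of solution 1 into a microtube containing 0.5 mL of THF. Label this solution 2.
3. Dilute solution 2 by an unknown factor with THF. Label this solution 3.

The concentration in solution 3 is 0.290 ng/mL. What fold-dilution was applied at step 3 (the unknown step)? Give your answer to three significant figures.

Step 1: 0.55 mL + 17.3 mL = 17.85 mL total → factor 17.85/0.55 = 32.455
Step 2: 250 μL + 0.5 mL = 750 μL total → factor 750/250 = 3
Step 3: unknown factor x
Product of known-step factors = 97.364
Overall factor = 2.50 μg/mL / (0.290 ng/mL) = 8620.7
x = 8620.7 / 97.364 = 88.5

88.5-fold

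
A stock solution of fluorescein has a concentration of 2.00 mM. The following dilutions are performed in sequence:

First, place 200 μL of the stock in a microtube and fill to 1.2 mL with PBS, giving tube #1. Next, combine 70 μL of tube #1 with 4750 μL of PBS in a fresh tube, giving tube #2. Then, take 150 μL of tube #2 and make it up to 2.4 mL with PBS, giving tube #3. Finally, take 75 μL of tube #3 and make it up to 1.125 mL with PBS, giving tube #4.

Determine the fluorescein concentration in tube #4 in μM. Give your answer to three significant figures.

0.0202 μM

Step 1: 200 μL brought to 1.2 mL → factor 1200/200 = 6
Step 2: 70 μL + 4750 μL = 4820 μL total → factor 4820/70 = 68.857
Step 3: 150 μL brought to 2.4 mL → factor 2400/150 = 16
Step 4: 75 μL brought to 1.125 mL → factor 1125/75 = 15
Overall dilution factor = 6 × 68.857 × 16 × 15 = 99154
Final = 2.00 mM / 99154 = 2.017 × 10^-5 mM = 0.0202 μM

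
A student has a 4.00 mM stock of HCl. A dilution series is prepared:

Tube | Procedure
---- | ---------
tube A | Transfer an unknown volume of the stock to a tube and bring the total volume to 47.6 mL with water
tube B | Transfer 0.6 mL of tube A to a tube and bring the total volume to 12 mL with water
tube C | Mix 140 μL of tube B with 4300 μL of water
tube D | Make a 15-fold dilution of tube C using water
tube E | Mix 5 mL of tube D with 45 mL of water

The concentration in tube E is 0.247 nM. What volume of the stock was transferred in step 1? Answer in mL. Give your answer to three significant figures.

Step 1: v brought to 47.6 mL → factor = 47.6 mL/v
Step 2: 0.6 mL brought to 12 mL → factor 12/0.6 = 20
Step 3: 140 μL + 4300 μL = 4440 μL total → factor 4440/140 = 31.714
Step 4: 15-fold → factor 15
Step 5: 5 mL + 45 mL = 50 mL total → factor 50/5 = 10
Product of known-step factors = 95143
Overall factor = 4.00 mM / (0.247 nM) = 1.6194 × 10^7
Step-1 factor = 1.6194 × 10^7 / 95143 = 170.21
v = 47.6 mL / 170.21 = 0.280 mL

0.280 mL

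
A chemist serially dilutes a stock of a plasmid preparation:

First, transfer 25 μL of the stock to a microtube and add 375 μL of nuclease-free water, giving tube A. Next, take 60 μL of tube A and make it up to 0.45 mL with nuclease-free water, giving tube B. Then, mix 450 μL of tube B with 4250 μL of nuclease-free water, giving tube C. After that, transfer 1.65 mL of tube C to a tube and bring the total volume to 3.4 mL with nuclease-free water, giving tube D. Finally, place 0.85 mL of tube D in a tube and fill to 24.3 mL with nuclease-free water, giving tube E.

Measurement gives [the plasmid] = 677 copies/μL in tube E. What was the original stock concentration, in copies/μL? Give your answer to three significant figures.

Step 1: 25 μL + 375 μL = 400 μL total → factor 400/25 = 16
Step 2: 60 μL brought to 0.45 mL → factor 450/60 = 7.5
Step 3: 450 μL + 4250 μL = 4700 μL total → factor 4700/450 = 10.444
Step 4: 1.65 mL brought to 3.4 mL → factor 3.4/1.65 = 2.0606
Step 5: 0.85 mL brought to 24.3 mL → factor 24.3/0.85 = 28.588
Overall dilution factor = 16 × 7.5 × 10.444 × 2.0606 × 28.588 = 73833
Stock = 677 copies/μL × 73833 = 5.00 × 10^7 copies/μL

5.00 × 10^7 copies/μL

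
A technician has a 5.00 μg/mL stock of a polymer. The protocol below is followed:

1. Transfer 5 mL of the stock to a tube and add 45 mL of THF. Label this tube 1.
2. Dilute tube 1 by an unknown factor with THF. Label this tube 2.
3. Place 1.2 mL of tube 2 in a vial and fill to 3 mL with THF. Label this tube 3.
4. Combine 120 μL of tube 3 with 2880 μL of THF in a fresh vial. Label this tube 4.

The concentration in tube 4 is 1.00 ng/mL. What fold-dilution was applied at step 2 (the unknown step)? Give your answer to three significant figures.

Step 1: 5 mL + 45 mL = 50 mL total → factor 50/5 = 10
Step 2: unknown factor x
Step 3: 1.2 mL brought to 3 mL → factor 3/1.2 = 2.5
Step 4: 120 μL + 2880 μL = 3000 μL total → factor 3000/120 = 25
Product of known-step factors = 625
Overall factor = 5.00 μg/mL / (1.00 ng/mL) = 5000
x = 5000 / 625 = 8.00

8.00-fold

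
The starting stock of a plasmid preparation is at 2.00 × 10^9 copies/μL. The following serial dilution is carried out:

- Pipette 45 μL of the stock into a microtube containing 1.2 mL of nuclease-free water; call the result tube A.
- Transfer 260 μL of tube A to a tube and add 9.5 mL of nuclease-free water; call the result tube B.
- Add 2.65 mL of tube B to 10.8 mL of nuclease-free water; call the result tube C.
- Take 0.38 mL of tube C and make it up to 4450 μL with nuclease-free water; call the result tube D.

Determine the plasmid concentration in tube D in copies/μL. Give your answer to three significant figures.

3.24 × 10^4 copies/μL

Step 1: 45 μL + 1.2 mL = 1245 μL total → factor 1245/45 = 27.667
Step 2: 260 μL + 9.5 mL = 9760 μL total → factor 9760/260 = 37.538
Step 3: 2.65 mL + 10.8 mL = 13.45 mL total → factor 13.45/2.65 = 5.0755
Step 4: 0.38 mL brought to 4450 μL → factor 4.45/0.38 = 11.711
Overall dilution factor = 27.667 × 37.538 × 5.0755 × 11.711 = 61729
Final = 2.00 × 10^9 copies/μL / 61729 = 3.24 × 10^4 copies/μL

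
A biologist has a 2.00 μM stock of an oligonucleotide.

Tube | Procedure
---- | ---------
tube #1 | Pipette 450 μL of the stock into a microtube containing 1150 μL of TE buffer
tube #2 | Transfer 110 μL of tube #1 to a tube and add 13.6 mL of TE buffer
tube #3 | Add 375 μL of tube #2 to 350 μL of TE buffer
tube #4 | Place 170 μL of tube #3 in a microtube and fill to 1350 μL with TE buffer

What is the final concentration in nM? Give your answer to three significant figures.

0.294 nM

Step 1: 450 μL + 1150 μL = 1600 μL total → factor 1600/450 = 3.5556
Step 2: 110 μL + 13.6 mL = 13710 μL total → factor 13710/110 = 124.64
Step 3: 375 μL + 350 μL = 725 μL total → factor 725/375 = 1.9333
Step 4: 170 μL brought to 1350 μL → factor 1350/170 = 7.9412
Overall dilution factor = 3.5556 × 124.64 × 1.9333 × 7.9412 = 6803.7
Final = 2.00 μM / 6803.7 = 0.0002940 μM = 0.294 nM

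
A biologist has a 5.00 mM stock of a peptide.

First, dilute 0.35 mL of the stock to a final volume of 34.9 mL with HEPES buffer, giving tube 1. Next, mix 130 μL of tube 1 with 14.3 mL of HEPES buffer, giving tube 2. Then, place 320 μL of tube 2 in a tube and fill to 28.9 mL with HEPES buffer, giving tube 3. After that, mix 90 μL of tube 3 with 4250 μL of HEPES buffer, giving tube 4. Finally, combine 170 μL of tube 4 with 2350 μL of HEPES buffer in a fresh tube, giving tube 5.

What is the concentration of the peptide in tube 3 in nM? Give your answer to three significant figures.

Step 1: 0.35 mL brought to 34.9 mL → factor 34.9/0.35 = 99.714
Step 2: 130 μL + 14.3 mL = 14430 μL total → factor 14430/130 = 111
Step 3: 320 μL brought to 28.9 mL → factor 28900/320 = 90.312
Dilution factor through tube 3 = 99.714 × 111 × 90.312 = 9.996 × 10^5
[tube 3] = 5.00 mM / 9.996 × 10^5 = 5.002 × 10^-6 mM = 5.00 nM

5.00 nM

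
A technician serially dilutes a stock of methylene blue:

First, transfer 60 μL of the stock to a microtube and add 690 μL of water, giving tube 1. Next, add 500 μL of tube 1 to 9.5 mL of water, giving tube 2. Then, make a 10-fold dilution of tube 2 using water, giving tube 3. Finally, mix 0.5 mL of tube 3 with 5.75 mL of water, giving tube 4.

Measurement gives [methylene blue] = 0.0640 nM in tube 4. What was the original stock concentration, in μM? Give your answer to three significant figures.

2.00 μM

Step 1: 60 μL + 690 μL = 750 μL total → factor 750/60 = 12.5
Step 2: 500 μL + 9.5 mL = 10000 μL total → factor 10000/500 = 20
Step 3: 10-fold → factor 10
Step 4: 0.5 mL + 5.75 mL = 6.25 mL total → factor 6.25/0.5 = 12.5
Overall dilution factor = 12.5 × 20 × 10 × 12.5 = 31250
Stock = 0.0640 nM × 31250 = 2000 nM = 2.00 μM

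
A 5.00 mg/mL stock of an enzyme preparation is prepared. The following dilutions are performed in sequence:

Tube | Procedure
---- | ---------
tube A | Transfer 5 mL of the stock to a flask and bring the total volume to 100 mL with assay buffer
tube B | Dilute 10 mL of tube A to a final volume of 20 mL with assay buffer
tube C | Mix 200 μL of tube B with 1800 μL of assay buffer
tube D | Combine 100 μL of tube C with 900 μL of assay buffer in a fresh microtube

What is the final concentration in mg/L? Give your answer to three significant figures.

Step 1: 5 mL brought to 100 mL → factor 100/5 = 20
Step 2: 10 mL brought to 20 mL → factor 20/10 = 2
Step 3: 200 μL + 1800 μL = 2000 μL total → factor 2000/200 = 10
Step 4: 100 μL + 900 μL = 1000 μL total → factor 1000/100 = 10
Overall dilution factor = 20 × 2 × 10 × 10 = 4000
Final = 5.00 mg/mL / 4000 = 0.001250 mg/mL = 1.25 mg/L

1.25 mg/L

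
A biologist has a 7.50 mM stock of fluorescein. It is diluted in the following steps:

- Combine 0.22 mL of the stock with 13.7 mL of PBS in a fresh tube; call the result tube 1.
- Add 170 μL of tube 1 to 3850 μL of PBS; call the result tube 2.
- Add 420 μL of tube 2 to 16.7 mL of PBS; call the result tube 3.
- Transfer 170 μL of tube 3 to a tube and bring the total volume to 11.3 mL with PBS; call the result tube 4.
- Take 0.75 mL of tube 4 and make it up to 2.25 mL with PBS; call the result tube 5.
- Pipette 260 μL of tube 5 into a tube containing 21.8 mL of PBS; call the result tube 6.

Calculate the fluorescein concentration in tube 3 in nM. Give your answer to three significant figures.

Step 1: 0.22 mL + 13.7 mL = 13.92 mL total → factor 13.92/0.22 = 63.273
Step 2: 170 μL + 3850 μL = 4020 μL total → factor 4020/170 = 23.647
Step 3: 420 μL + 16.7 mL = 17120 μL total → factor 17120/420 = 40.762
Dilution factor through tube 3 = 63.273 × 23.647 × 40.762 = 60989
[tube 3] = 7.50 mM / 60989 = 0.0001230 mM = 123 nM

123 nM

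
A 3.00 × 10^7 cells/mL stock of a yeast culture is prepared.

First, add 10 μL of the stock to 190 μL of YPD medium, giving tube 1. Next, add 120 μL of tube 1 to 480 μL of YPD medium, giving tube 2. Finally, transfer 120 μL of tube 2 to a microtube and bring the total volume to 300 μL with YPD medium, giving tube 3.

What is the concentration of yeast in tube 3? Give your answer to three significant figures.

1.20 × 10^5 cells/mL

Step 1: 10 μL + 190 μL = 200 μL total → factor 200/10 = 20
Step 2: 120 μL + 480 μL = 600 μL total → factor 600/120 = 5
Step 3: 120 μL brought to 300 μL → factor 300/120 = 2.5
Dilution factor through tube 3 = 20 × 5 × 2.5 = 250
[tube 3] = 3.00 × 10^7 cells/mL / 250 = 1.20 × 10^5 cells/mL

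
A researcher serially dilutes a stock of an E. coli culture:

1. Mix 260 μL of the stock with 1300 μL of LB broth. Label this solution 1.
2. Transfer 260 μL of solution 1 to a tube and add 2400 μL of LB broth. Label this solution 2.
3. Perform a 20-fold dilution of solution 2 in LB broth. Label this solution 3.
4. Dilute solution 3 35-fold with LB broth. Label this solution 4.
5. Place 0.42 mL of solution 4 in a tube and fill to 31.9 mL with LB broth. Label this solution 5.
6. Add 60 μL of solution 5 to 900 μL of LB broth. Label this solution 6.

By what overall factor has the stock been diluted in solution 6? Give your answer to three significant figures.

Step 1: 260 μL + 1300 μL = 1560 μL total → factor 1560/260 = 6
Step 2: 260 μL + 2400 μL = 2660 μL total → factor 2660/260 = 10.231
Step 3: 20-fold → factor 20
Step 4: 35-fold → factor 35
Step 5: 0.42 mL brought to 31.9 mL → factor 31.9/0.42 = 75.952
Step 6: 60 μL + 900 μL = 960 μL total → factor 960/60 = 16
Overall dilution factor = 6 × 10.231 × 20 × 35 × 75.952 × 16 = 5.2218 × 10^7

5.22 × 10^7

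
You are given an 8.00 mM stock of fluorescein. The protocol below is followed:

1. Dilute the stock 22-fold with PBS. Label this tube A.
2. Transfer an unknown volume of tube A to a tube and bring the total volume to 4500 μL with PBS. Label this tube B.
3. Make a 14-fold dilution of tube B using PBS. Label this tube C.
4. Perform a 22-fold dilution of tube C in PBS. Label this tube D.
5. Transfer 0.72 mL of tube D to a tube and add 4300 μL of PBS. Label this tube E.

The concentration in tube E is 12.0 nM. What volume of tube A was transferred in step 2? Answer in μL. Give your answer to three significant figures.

319 μL

Step 1: 22-fold → factor 22
Step 2: v brought to 4500 μL → factor = 4500 μL/v
Step 3: 14-fold → factor 14
Step 4: 22-fold → factor 22
Step 5: 0.72 mL + 4300 μL = 5.02 mL total → factor 5.02/0.72 = 6.9722
Product of known-step factors = 47244
Overall factor = 8.00 mM / (12.0 nM) = 6.6667 × 10^5
Step-2 factor = 6.6667 × 10^5 / 47244 = 14.111
v = 4500 μL / 14.111 = 319 μL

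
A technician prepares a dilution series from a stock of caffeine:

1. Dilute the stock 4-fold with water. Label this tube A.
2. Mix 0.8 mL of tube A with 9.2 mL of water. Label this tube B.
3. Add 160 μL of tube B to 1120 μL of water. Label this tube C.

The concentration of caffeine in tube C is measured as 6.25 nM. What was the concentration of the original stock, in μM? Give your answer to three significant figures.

Step 1: 4-fold → factor 4
Step 2: 0.8 mL + 9.2 mL = 10 mL total → factor 10/0.8 = 12.5
Step 3: 160 μL + 1120 μL = 1280 μL total → factor 1280/160 = 8
Overall dilution factor = 4 × 12.5 × 8 = 400
Stock = 6.25 nM × 400 = 2500 nM = 2.50 μM

2.50 μM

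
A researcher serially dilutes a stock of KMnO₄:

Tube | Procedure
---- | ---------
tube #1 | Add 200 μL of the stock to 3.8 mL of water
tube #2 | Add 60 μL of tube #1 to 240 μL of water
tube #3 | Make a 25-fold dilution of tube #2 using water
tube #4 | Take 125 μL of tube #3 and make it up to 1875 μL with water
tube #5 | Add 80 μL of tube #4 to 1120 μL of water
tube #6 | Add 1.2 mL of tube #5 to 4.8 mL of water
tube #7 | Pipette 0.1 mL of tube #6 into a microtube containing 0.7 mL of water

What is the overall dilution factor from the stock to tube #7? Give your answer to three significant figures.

2.25 × 10^7

Step 1: 200 μL + 3.8 mL = 4000 μL total → factor 4000/200 = 20
Step 2: 60 μL + 240 μL = 300 μL total → factor 300/60 = 5
Step 3: 25-fold → factor 25
Step 4: 125 μL brought to 1875 μL → factor 1875/125 = 15
Step 5: 80 μL + 1120 μL = 1200 μL total → factor 1200/80 = 15
Step 6: 1.2 mL + 4.8 mL = 6 mL total → factor 6/1.2 = 5
Step 7: 0.1 mL + 0.7 mL = 0.8 mL total → factor 0.8/0.1 = 8
Overall dilution factor = 20 × 5 × 25 × 15 × 15 × 5 × 8 = 2.25 × 10^7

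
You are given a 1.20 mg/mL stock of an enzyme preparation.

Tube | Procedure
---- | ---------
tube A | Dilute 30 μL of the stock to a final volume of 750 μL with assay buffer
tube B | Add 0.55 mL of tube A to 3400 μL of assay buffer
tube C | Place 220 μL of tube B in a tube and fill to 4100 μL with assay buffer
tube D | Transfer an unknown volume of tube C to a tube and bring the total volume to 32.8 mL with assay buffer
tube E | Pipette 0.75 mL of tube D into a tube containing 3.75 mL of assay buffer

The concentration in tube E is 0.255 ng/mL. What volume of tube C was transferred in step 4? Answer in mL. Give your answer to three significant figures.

0.140 mL

Step 1: 30 μL brought to 750 μL → factor 750/30 = 25
Step 2: 0.55 mL + 3400 μL = 3.95 mL total → factor 3.95/0.55 = 7.1818
Step 3: 220 μL brought to 4100 μL → factor 4100/220 = 18.636
Step 4: v brought to 32.8 mL → factor = 32.8 mL/v
Step 5: 0.75 mL + 3.75 mL = 4.5 mL total → factor 4.5/0.75 = 6
Product of known-step factors = 20076
Overall factor = 1.20 mg/mL / (0.255 ng/mL) = 4.7059 × 10^6
Step-4 factor = 4.7059 × 10^6 / 20076 = 234.4
v = 32.8 mL / 234.4 = 0.140 mL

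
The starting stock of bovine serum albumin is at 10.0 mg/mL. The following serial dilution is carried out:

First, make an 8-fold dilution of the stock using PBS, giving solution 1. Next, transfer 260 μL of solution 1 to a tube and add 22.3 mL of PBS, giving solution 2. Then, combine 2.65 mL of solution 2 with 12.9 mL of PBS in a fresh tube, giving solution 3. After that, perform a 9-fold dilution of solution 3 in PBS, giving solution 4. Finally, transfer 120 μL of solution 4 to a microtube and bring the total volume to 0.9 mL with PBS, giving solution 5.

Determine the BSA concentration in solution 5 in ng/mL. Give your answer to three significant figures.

36.4 ng/mL

Step 1: 8-fold → factor 8
Step 2: 260 μL + 22.3 mL = 22560 μL total → factor 22560/260 = 86.769
Step 3: 2.65 mL + 12.9 mL = 15.55 mL total → factor 15.55/2.65 = 5.8679
Step 4: 9-fold → factor 9
Step 5: 120 μL brought to 0.9 mL → factor 900/120 = 7.5
Overall dilution factor = 8 × 86.769 × 5.8679 × 9 × 7.5 = 2.7494 × 10^5
Final = 10.0 mg/mL / 2.7494 × 10^5 = 3.637 × 10^-5 mg/mL = 36.4 ng/mL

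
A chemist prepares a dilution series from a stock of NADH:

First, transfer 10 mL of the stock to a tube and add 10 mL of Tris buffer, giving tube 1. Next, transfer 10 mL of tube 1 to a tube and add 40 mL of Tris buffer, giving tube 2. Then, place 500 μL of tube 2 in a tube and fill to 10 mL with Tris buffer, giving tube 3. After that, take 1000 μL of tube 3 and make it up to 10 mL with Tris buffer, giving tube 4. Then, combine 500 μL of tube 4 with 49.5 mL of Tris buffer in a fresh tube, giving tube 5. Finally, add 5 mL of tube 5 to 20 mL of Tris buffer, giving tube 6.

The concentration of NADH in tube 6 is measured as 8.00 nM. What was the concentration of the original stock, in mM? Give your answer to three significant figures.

8.00 mM

Step 1: 10 mL + 10 mL = 20 mL total → factor 20/10 = 2
Step 2: 10 mL + 40 mL = 50 mL total → factor 50/10 = 5
Step 3: 500 μL brought to 10 mL → factor 10000/500 = 20
Step 4: 1000 μL brought to 10 mL → factor 10000/1000 = 10
Step 5: 500 μL + 49.5 mL = 50000 μL total → factor 50000/500 = 100
Step 6: 5 mL + 20 mL = 25 mL total → factor 25/5 = 5
Overall dilution factor = 2 × 5 × 20 × 10 × 100 × 5 = 1 × 10^6
Stock = 8.00 nM × 1 × 10^6 = 8.000 × 10^6 nM = 8.00 mM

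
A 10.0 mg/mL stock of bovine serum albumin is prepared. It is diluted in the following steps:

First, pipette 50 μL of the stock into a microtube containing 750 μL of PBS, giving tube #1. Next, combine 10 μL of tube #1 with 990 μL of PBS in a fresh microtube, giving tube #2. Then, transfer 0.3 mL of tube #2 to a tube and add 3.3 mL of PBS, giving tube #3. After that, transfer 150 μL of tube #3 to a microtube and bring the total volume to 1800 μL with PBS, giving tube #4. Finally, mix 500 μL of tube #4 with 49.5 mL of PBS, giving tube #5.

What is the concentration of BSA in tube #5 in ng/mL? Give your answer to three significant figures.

0.434 ng/mL

Step 1: 50 μL + 750 μL = 800 μL total → factor 800/50 = 16
Step 2: 10 μL + 990 μL = 1000 μL total → factor 1000/10 = 100
Step 3: 0.3 mL + 3.3 mL = 3.6 mL total → factor 3.6/0.3 = 12
Step 4: 150 μL brought to 1800 μL → factor 1800/150 = 12
Step 5: 500 μL + 49.5 mL = 50000 μL total → factor 50000/500 = 100
Overall dilution factor = 16 × 100 × 12 × 12 × 100 = 2.304 × 10^7
Final = 10.0 mg/mL / 2.304 × 10^7 = 4.340 × 10^-7 mg/mL = 0.434 ng/mL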